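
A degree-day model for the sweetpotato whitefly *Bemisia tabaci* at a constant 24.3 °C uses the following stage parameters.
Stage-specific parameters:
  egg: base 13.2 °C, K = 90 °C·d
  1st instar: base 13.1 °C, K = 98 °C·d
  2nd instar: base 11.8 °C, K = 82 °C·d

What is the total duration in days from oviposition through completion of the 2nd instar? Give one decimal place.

egg: 90 / (24.3 − 13.2) = 90 / 11.1 = 8.108 d.
1st instar: 98 / (24.3 − 13.1) = 98 / 11.2 = 8.750 d.
2nd instar: 82 / (24.3 − 11.8) = 82 / 12.5 = 6.560 d.
Sum = 23.418 ≈ 23.4 days.

23.4 days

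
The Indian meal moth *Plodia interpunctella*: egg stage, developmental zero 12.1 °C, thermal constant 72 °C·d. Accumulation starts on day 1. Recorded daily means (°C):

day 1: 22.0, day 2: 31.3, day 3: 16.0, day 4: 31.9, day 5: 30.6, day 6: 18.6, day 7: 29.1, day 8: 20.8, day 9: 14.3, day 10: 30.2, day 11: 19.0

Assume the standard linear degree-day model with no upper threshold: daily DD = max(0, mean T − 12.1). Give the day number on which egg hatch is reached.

day 6

Daily DD above 12.1 °C: 9.9, 19.2, 3.9, 19.8, 18.5, 6.5, 17.0, 8.7, 2.2, 18.1, 6.9.
Cumulative: 9.9, 29.1, 33.0, 52.8, 71.3, 77.8, 94.8, 103.5, 105.7, 123.8, 130.7.
The total first reaches 72 DD on day 6.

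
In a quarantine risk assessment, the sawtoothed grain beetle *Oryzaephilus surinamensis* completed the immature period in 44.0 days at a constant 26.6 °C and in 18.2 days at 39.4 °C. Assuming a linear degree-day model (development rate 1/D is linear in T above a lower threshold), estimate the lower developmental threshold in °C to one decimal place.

17.6 °C

Under the model K = D·(T − T_b), so D₁·(T₁ − T_b) = D₂·(T₂ − T_b).
44.0·(26.6 − T_b) = 18.2·(39.4 − T_b)
T_b = (44.0·26.6 − 18.2·39.4) / (44.0 − 18.2) = 453.32 / 25.8 = 17.571 °C ≈ 17.6 °C.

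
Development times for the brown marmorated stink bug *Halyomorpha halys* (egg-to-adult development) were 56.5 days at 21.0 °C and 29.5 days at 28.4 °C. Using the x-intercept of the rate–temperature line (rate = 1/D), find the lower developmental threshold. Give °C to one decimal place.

Under the model K = D·(T − T_b), so D₁·(T₁ − T_b) = D₂·(T₂ − T_b).
56.5·(21.0 − T_b) = 29.5·(28.4 − T_b)
T_b = (56.5·21.0 − 29.5·28.4) / (56.5 − 29.5) = 348.70 / 27.0 = 12.915 °C ≈ 12.9 °C.

12.9 °C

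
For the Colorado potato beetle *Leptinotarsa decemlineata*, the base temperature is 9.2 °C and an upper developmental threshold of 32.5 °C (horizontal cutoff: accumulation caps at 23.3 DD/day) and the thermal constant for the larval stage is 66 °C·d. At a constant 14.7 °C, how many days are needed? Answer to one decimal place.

12.0 days

Daily accumulation = 14.7 − 9.2 = 5.5 DD/day.
Duration = 66 / 5.5 = 12.000 ≈ 12.0 days.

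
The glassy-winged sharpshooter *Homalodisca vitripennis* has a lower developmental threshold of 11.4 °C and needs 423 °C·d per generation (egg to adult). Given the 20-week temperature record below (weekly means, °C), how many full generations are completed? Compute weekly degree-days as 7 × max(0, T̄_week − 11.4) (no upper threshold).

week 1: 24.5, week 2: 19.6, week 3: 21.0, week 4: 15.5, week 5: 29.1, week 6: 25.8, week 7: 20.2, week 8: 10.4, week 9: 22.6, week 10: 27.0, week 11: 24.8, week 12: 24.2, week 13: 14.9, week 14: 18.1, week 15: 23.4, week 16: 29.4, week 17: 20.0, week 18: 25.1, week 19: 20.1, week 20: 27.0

3 generations

Weekly DD (7 × max(0, T̄ − 11.4)): 91.7, 57.4, 67.2, 28.7, 123.9, 100.8, 61.6, 0.0, 78.4, 109.2, 93.8, 89.6, 24.5, 46.9, 84.0, 126.0, 60.2, 95.9, 60.9, 109.2.
Season total = 1509.9 DD.
Complete generations = ⌊1509.9 / 423⌋ = 3.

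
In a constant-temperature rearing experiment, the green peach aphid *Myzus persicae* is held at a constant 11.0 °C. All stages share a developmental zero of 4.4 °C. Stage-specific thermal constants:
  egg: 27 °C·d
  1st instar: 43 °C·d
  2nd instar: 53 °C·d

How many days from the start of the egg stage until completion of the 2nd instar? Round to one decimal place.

18.6 days

Daily accumulation at 11.0 °C = 11.0 − 4.4 = 6.6 DD/day.
Total K = 27 + 43 + 53 = 123 DD.
Total duration = 123 / 6.6 = 18.636 ≈ 18.6 days.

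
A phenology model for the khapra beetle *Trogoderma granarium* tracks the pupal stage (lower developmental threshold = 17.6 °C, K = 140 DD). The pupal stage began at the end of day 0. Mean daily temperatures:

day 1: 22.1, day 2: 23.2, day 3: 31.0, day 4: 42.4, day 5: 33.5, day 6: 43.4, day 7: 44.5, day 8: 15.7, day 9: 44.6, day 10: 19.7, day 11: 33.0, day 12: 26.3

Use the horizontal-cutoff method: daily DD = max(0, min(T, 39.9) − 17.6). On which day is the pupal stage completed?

Daily DD above 17.6 °C (capped at 22.3): 4.5, 5.6, 13.4, 22.3, 15.9, 22.3, 22.3, 0.0, 22.3, 2.1, 15.4, 8.7.
Cumulative: 4.5, 10.1, 23.5, 45.8, 61.7, 84.0, 106.3, 106.3, 128.6, 130.7, 146.1, 154.8.
The total first reaches 140 DD on day 11.

day 11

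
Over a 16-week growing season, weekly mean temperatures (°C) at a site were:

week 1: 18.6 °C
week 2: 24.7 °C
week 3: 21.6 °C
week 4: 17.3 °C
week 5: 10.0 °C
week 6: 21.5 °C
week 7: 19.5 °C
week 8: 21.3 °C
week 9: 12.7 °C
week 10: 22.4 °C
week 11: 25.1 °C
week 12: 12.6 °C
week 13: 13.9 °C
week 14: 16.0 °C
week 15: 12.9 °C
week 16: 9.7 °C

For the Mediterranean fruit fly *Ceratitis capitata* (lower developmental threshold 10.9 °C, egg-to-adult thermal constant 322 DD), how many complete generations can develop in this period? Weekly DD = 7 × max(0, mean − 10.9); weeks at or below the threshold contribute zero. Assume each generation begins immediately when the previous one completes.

2 generations

Weekly DD (7 × max(0, T̄ − 10.9)): 53.9, 96.6, 74.9, 44.8, 0.0, 74.2, 60.2, 72.8, 12.6, 80.5, 99.4, 11.9, 21.0, 35.7, 14.0, 0.0.
Season total = 752.5 DD.
Complete generations = ⌊752.5 / 322⌋ = 2.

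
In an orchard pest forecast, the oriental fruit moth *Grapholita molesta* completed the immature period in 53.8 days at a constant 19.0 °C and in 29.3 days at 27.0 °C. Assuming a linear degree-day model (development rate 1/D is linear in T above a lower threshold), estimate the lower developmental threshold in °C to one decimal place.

9.4 °C

Equal thermal constants: D₁(T₁ − T_b) = D₂(T₂ − T_b).
53.8·(19.0 − T_b) = 29.3·(27.0 − T_b)
T_b = (53.8·19.0 − 29.3·27.0) / (53.8 − 29.3) = 231.10 / 24.5 = 9.433 °C ≈ 9.4 °C.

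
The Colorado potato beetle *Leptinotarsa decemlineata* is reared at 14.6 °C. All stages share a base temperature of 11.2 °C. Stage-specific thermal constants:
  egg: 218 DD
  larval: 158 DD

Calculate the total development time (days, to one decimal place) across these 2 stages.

Daily accumulation at 14.6 °C = 14.6 − 11.2 = 3.4 DD/day.
Total K = 218 + 158 = 376 DD.
Total duration = 376 / 3.4 = 110.588 ≈ 110.6 days.

110.6 days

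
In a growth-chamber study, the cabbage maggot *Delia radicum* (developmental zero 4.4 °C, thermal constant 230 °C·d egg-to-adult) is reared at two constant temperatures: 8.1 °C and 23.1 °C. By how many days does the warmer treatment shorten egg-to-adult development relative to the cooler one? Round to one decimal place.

At 8.1 °C: 230 / (8.1 − 4.4) = 230 / 3.7 = 62.162 d.
At 23.1 °C: 230 / (23.1 − 4.4) = 230 / 18.7 = 12.299 d.
Difference = |62.162 − 12.299| = 49.863 ≈ 49.9 days.

49.9 days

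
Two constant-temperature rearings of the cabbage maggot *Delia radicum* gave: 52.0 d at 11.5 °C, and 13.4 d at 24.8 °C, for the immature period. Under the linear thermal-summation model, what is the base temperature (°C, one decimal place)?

6.9 °C

Under the model K = D·(T − T_b), so D₁·(T₁ − T_b) = D₂·(T₂ − T_b).
52.0·(11.5 − T_b) = 13.4·(24.8 − T_b)
T_b = (52.0·11.5 − 13.4·24.8) / (52.0 − 13.4) = 265.68 / 38.6 = 6.883 °C ≈ 6.9 °C.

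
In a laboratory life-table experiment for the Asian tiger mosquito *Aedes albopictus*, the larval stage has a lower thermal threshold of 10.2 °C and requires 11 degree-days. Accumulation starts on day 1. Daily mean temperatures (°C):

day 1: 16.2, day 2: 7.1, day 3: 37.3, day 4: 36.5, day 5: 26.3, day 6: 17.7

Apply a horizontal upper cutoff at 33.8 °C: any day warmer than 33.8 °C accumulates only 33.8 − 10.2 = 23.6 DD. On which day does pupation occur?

day 3

Daily DD above 10.2 °C (capped at 23.6): 6.0, 0.0, 23.6, 23.6, 16.1, 7.5.
Cumulative: 6.0, 6.0, 29.6, 53.2, 69.3, 76.8.
The total first reaches 11 DD on day 3.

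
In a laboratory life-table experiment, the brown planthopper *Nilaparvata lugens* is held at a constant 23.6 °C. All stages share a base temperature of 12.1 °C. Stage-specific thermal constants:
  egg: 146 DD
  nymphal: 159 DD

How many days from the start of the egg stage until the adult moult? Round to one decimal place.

Daily accumulation at 23.6 °C = 23.6 − 12.1 = 11.5 DD/day.
Total K = 146 + 159 = 305 DD.
Total duration = 305 / 11.5 = 26.522 ≈ 26.5 days.

26.5 days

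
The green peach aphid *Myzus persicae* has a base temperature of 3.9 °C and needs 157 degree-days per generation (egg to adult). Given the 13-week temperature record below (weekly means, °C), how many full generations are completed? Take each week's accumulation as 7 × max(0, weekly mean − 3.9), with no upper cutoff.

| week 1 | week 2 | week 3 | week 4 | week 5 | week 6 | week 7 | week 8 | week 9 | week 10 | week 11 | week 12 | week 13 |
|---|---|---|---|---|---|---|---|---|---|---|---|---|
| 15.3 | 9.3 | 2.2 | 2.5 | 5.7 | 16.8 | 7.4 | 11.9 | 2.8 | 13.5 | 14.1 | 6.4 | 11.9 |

3 generations

Weekly DD (7 × max(0, T̄ − 3.9)): 79.8, 37.8, 0.0, 0.0, 12.6, 90.3, 24.5, 56.0, 0.0, 67.2, 71.4, 17.5, 56.0.
Season total = 513.1 DD.
Complete generations = ⌊513.1 / 157⌋ = 3.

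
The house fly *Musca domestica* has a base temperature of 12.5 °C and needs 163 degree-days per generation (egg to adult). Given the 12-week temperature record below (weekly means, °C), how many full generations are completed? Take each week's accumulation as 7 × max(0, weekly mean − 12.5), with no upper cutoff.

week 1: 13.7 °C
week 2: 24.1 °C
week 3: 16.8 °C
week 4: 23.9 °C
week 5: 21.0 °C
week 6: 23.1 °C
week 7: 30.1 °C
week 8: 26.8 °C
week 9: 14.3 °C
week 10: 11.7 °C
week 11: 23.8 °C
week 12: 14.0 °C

4 generations

Weekly DD (7 × max(0, T̄ − 12.5)): 8.4, 81.2, 30.1, 79.8, 59.5, 74.2, 123.2, 100.1, 12.6, 0.0, 79.1, 10.5.
Season total = 658.7 DD.
Complete generations = ⌊658.7 / 163⌋ = 4.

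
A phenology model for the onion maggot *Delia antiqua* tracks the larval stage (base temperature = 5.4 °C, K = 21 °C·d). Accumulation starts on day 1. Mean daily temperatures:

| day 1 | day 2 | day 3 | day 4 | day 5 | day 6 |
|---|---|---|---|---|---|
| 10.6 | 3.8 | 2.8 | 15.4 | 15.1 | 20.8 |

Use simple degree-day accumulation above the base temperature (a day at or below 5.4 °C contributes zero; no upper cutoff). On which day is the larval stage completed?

day 5

Daily DD above 5.4 °C: 5.2, 0.0, 0.0, 10.0, 9.7, 15.4.
Cumulative: 5.2, 5.2, 5.2, 15.2, 24.9, 40.3.
The total first reaches 21 DD on day 5.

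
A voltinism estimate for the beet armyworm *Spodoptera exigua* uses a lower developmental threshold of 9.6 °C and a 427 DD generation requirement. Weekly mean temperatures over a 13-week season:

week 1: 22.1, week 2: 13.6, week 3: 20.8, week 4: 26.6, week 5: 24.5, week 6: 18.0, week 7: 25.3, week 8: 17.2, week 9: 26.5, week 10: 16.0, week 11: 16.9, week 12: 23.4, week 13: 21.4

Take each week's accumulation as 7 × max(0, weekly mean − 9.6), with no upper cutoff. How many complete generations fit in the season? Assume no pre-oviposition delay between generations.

2 generations

Weekly DD (7 × max(0, T̄ − 9.6)): 87.5, 28.0, 78.4, 119.0, 104.3, 58.8, 109.9, 53.2, 118.3, 44.8, 51.1, 96.6, 82.6.
Season total = 1032.5 DD.
Complete generations = ⌊1032.5 / 427⌋ = 2.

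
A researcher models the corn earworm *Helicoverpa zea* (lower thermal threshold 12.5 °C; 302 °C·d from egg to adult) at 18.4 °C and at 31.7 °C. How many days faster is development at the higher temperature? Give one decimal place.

35.5 days

At 18.4 °C: 302 / (18.4 − 12.5) = 302 / 5.9 = 51.186 d.
At 31.7 °C: 302 / (31.7 − 12.5) = 302 / 19.2 = 15.729 d.
Difference = |51.186 − 15.729| = 35.457 ≈ 35.5 days.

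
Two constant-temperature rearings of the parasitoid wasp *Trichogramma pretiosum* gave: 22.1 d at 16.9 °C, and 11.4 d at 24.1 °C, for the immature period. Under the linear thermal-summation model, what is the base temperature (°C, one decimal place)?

9.2 °C

Linear rate model ⇒ the product D·(T − T_b) is constant across temperatures.
22.1·(16.9 − T_b) = 11.4·(24.1 − T_b)
T_b = (22.1·16.9 − 11.4·24.1) / (22.1 − 11.4) = 98.75 / 10.7 = 9.229 °C ≈ 9.2 °C.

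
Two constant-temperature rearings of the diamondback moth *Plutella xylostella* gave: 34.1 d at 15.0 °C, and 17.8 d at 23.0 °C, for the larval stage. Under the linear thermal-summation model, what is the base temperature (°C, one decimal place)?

Under the model K = D·(T − T_b), so D₁·(T₁ − T_b) = D₂·(T₂ − T_b).
34.1·(15.0 − T_b) = 17.8·(23.0 − T_b)
T_b = (34.1·15.0 − 17.8·23.0) / (34.1 − 17.8) = 102.10 / 16.3 = 6.264 °C ≈ 6.3 °C.

6.3 °C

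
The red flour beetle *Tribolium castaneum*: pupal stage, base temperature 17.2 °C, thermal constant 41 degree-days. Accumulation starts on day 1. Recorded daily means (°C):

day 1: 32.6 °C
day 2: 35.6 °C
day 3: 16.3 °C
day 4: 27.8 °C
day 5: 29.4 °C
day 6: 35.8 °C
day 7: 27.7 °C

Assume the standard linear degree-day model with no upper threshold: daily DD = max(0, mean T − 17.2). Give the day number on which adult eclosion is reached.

day 4

Daily DD above 17.2 °C: 15.4, 18.4, 0.0, 10.6, 12.2, 18.6, 10.5.
Cumulative: 15.4, 33.8, 33.8, 44.4, 56.6, 75.2, 85.7.
The total first reaches 41 DD on day 4.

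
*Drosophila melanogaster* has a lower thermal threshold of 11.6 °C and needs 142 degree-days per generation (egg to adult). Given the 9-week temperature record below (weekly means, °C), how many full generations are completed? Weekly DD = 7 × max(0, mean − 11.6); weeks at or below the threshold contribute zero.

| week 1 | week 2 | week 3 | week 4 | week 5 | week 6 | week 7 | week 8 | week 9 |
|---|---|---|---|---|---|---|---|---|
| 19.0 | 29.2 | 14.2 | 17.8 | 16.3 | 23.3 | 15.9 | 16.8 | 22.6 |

3 generations

Weekly DD (7 × max(0, T̄ − 11.6)): 51.8, 123.2, 18.2, 43.4, 32.9, 81.9, 30.1, 36.4, 77.0.
Season total = 494.9 DD.
Complete generations = ⌊494.9 / 142⌋ = 3.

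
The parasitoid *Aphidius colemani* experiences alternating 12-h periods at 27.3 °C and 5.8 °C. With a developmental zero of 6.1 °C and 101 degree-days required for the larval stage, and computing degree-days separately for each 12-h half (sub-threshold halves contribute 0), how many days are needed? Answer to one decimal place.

Day half: max(0, 27.3 − 6.1) × 0.5 = 21.2 × 0.5 = 10.60 DD.
Night half: max(0, 5.8 − 6.1) × 0.5 = 0.0 × 0.5 = 0.00 DD.
Per 24 h: 10.60 DD/day.
Duration = 101 / 10.60 = 9.528 ≈ 9.5 days.

9.5 days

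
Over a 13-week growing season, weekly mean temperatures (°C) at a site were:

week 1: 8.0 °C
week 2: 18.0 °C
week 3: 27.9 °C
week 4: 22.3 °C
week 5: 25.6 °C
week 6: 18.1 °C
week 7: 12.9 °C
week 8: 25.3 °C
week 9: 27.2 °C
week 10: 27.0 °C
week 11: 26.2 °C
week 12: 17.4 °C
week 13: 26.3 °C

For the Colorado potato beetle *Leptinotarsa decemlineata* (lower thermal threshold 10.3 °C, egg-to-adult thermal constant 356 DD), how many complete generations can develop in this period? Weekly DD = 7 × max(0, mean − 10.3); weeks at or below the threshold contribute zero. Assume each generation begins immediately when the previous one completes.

2 generations

Weekly DD (7 × max(0, T̄ − 10.3)): 0.0, 53.9, 123.2, 84.0, 107.1, 54.6, 18.2, 105.0, 118.3, 116.9, 111.3, 49.7, 112.0.
Season total = 1054.2 DD.
Complete generations = ⌊1054.2 / 356⌋ = 2.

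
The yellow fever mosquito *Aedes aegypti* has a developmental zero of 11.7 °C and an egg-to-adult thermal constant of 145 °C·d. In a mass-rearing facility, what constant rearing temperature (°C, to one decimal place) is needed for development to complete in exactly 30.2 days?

Required daily accumulation = 145 / 30.2 = 4.801 DD/day.
T = T_base + 4.801 = 11.7 + 4.801 = 16.501 ≈ 16.5 °C.

16.5 °C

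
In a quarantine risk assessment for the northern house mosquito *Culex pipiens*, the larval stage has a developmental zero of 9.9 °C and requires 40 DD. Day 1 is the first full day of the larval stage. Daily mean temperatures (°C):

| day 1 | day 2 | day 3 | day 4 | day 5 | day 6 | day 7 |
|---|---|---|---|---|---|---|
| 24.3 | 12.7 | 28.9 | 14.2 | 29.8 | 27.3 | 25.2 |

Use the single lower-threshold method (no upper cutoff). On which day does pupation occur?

Daily DD above 9.9 °C: 14.4, 2.8, 19.0, 4.3, 19.9, 17.4, 15.3.
Cumulative: 14.4, 17.2, 36.2, 40.5, 60.4, 77.8, 93.1.
The total first reaches 40 DD on day 4.

day 4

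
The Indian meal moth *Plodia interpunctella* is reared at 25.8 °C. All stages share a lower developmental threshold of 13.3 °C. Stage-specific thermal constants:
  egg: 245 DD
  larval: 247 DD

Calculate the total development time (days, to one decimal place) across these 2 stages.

39.4 days

Daily accumulation at 25.8 °C = 25.8 − 13.3 = 12.5 DD/day.
Total K = 245 + 247 = 492 DD.
Total duration = 492 / 12.5 = 39.360 ≈ 39.4 days.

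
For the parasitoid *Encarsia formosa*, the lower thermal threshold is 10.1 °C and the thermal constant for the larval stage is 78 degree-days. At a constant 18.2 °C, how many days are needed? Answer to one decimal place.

9.6 days

Daily accumulation = 18.2 − 10.1 = 8.1 DD/day.
Duration = 78 / 8.1 = 9.630 ≈ 9.6 days.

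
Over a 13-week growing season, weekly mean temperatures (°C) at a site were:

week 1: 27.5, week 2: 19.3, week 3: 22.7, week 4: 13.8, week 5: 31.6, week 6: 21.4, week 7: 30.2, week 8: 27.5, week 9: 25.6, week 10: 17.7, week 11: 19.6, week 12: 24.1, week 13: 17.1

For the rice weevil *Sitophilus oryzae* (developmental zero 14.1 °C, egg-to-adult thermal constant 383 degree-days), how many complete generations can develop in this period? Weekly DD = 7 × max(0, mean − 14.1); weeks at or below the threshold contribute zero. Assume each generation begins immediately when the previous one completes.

2 generations

Weekly DD (7 × max(0, T̄ − 14.1)): 93.8, 36.4, 60.2, 0.0, 122.5, 51.1, 112.7, 93.8, 80.5, 25.2, 38.5, 70.0, 21.0.
Season total = 805.7 DD.
Complete generations = ⌊805.7 / 383⌋ = 2.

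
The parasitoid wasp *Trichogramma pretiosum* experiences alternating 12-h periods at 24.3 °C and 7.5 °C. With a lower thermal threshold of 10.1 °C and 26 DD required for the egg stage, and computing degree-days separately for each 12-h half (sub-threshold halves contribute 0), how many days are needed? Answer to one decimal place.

Day half: max(0, 24.3 − 10.1) × 0.5 = 14.2 × 0.5 = 7.10 DD.
Night half: max(0, 7.5 − 10.1) × 0.5 = 0.0 × 0.5 = 0.00 DD.
Per 24 h: 7.10 DD/day.
Duration = 26 / 7.10 = 3.662 ≈ 3.7 days.

3.7 days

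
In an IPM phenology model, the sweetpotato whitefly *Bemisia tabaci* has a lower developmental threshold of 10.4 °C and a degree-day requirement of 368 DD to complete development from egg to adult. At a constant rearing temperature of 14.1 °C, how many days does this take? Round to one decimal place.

99.5 days

Daily accumulation = 14.1 − 10.4 = 3.7 DD/day.
Duration = 368 / 3.7 = 99.459 ≈ 99.5 days.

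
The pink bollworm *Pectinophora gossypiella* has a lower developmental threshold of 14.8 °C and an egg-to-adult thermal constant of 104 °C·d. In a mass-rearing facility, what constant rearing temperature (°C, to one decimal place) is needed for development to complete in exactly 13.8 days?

22.3 °C

Required daily accumulation = 104 / 13.8 = 7.536 DD/day.
T = T_base + 7.536 = 14.8 + 7.536 = 22.336 ≈ 22.3 °C.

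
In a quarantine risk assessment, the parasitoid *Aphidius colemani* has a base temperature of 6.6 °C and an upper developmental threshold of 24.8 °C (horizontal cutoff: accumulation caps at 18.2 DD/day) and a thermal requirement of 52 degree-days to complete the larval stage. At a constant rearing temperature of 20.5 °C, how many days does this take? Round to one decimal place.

3.7 days

Daily accumulation = 20.5 − 6.6 = 13.9 DD/day.
Duration = 52 / 13.9 = 3.741 ≈ 3.7 days.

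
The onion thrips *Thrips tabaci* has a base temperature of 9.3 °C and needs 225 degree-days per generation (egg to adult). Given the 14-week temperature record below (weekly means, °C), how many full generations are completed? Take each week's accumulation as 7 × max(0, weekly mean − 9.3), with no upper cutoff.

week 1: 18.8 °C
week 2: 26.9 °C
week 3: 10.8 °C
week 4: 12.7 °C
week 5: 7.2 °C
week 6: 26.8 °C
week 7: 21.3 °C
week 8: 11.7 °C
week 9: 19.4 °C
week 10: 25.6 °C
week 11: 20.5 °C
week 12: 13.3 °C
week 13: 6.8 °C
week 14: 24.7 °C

3 generations

Weekly DD (7 × max(0, T̄ − 9.3)): 66.5, 123.2, 10.5, 23.8, 0.0, 122.5, 84.0, 16.8, 70.7, 114.1, 78.4, 28.0, 0.0, 107.8.
Season total = 846.3 DD.
Complete generations = ⌊846.3 / 225⌋ = 3.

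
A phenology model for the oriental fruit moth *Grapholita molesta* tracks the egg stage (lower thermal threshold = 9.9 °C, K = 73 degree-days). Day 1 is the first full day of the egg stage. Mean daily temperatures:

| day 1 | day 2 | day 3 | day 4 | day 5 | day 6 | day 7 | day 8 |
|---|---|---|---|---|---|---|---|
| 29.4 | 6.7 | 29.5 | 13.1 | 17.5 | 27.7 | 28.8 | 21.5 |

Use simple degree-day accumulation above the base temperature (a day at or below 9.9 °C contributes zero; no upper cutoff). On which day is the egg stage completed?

Daily DD above 9.9 °C: 19.5, 0.0, 19.6, 3.2, 7.6, 17.8, 18.9, 11.6.
Cumulative: 19.5, 19.5, 39.1, 42.3, 49.9, 67.7, 86.6, 98.2.
The total first reaches 73 DD on day 7.

day 7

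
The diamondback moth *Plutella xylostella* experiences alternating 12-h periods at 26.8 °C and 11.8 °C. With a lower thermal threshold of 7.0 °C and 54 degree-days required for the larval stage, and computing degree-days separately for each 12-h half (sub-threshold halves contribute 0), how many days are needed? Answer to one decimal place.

4.4 days

Day half: max(0, 26.8 − 7.0) × 0.5 = 19.8 × 0.5 = 9.90 DD.
Night half: max(0, 11.8 − 7.0) × 0.5 = 4.8 × 0.5 = 2.40 DD.
Per 24 h: 12.30 DD/day.
Duration = 54 / 12.30 = 4.390 ≈ 4.4 days.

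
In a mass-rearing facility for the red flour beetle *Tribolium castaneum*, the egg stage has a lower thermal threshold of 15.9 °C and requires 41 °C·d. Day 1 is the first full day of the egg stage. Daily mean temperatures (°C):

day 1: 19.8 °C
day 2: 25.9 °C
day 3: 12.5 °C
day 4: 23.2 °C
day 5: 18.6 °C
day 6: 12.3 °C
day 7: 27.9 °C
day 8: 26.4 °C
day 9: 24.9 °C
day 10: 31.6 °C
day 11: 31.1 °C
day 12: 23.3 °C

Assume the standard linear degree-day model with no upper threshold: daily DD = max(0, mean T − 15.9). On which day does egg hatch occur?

Daily DD above 15.9 °C: 3.9, 10.0, 0.0, 7.3, 2.7, 0.0, 12.0, 10.5, 9.0, 15.7, 15.2, 7.4.
Cumulative: 3.9, 13.9, 13.9, 21.2, 23.9, 23.9, 35.9, 46.4, 55.4, 71.1, 86.3, 93.7.
The total first reaches 41 DD on day 8.

day 8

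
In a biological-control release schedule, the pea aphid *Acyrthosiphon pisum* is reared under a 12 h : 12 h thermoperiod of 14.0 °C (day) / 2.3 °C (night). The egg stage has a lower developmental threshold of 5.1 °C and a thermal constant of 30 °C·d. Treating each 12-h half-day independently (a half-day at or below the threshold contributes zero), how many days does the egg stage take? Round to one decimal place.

Day half: max(0, 14.0 − 5.1) × 0.5 = 8.9 × 0.5 = 4.45 DD.
Night half: max(0, 2.3 − 5.1) × 0.5 = 0.0 × 0.5 = 0.00 DD.
Per 24 h: 4.45 DD/day.
Duration = 30 / 4.45 = 6.742 ≈ 6.7 days.

6.7 days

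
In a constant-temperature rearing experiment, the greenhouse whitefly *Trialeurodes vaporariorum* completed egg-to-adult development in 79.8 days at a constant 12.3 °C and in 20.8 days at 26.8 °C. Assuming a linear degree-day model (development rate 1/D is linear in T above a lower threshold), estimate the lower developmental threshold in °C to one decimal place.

Under the model K = D·(T − T_b), so D₁·(T₁ − T_b) = D₂·(T₂ − T_b).
79.8·(12.3 − T_b) = 20.8·(26.8 − T_b)
T_b = (79.8·12.3 − 20.8·26.8) / (79.8 − 20.8) = 424.10 / 59.0 = 7.188 °C ≈ 7.2 °C.

7.2 °C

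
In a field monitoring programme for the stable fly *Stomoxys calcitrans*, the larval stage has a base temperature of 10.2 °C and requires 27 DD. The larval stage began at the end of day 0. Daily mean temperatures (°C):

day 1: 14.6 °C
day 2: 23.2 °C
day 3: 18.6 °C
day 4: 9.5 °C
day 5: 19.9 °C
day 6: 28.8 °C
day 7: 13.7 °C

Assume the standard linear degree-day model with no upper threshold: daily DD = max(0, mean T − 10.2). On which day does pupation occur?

day 5

Daily DD above 10.2 °C: 4.4, 13.0, 8.4, 0.0, 9.7, 18.6, 3.5.
Cumulative: 4.4, 17.4, 25.8, 25.8, 35.5, 54.1, 57.6.
The total first reaches 27 DD on day 5.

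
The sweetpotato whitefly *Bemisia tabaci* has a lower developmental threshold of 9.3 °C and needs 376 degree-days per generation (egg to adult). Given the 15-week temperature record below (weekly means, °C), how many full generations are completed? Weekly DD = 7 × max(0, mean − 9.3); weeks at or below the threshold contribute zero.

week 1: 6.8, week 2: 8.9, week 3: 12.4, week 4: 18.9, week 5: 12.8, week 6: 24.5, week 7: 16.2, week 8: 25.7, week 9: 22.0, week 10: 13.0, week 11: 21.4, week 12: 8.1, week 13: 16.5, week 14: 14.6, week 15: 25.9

2 generations

Weekly DD (7 × max(0, T̄ − 9.3)): 0.0, 0.0, 21.7, 67.2, 24.5, 106.4, 48.3, 114.8, 88.9, 25.9, 84.7, 0.0, 50.4, 37.1, 116.2.
Season total = 786.1 DD.
Complete generations = ⌊786.1 / 376⌋ = 2.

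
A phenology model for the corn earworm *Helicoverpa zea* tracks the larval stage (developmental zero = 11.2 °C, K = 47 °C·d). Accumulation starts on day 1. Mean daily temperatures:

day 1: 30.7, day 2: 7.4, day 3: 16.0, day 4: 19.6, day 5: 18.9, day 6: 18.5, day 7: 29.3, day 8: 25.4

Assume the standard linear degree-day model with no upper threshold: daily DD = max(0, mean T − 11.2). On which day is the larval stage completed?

Daily DD above 11.2 °C: 19.5, 0.0, 4.8, 8.4, 7.7, 7.3, 18.1, 14.2.
Cumulative: 19.5, 19.5, 24.3, 32.7, 40.4, 47.7, 65.8, 80.0.
The total first reaches 47 DD on day 6.

day 6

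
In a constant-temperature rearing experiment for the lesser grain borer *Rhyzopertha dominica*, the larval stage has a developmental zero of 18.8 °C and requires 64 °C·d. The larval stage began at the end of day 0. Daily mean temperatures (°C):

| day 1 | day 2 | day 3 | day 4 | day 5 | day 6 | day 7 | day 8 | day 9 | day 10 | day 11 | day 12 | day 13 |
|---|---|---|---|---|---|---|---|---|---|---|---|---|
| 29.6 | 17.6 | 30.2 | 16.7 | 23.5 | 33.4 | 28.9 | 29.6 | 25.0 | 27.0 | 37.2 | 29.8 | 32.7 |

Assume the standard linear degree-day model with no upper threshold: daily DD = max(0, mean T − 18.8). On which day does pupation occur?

Daily DD above 18.8 °C: 10.8, 0.0, 11.4, 0.0, 4.7, 14.6, 10.1, 10.8, 6.2, 8.2, 18.4, 11.0, 13.9.
Cumulative: 10.8, 10.8, 22.2, 22.2, 26.9, 41.5, 51.6, 62.4, 68.6, 76.8, 95.2, 106.2, 120.1.
The total first reaches 64 DD on day 9.

day 9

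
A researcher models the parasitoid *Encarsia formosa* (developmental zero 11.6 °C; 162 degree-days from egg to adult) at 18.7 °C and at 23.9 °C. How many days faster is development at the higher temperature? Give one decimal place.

At 18.7 °C: 162 / (18.7 − 11.6) = 162 / 7.1 = 22.817 d.
At 23.9 °C: 162 / (23.9 − 11.6) = 162 / 12.3 = 13.171 d.
Difference = |22.817 − 13.171| = 9.646 ≈ 9.6 days.

9.6 days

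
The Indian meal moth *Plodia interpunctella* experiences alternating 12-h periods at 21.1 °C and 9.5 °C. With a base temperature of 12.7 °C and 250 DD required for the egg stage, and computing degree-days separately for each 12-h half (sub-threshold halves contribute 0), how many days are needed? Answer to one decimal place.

Day half: max(0, 21.1 − 12.7) × 0.5 = 8.4 × 0.5 = 4.20 DD.
Night half: max(0, 9.5 − 12.7) × 0.5 = 0.0 × 0.5 = 0.00 DD.
Per 24 h: 4.20 DD/day.
Duration = 250 / 4.20 = 59.524 ≈ 59.5 days.

59.5 days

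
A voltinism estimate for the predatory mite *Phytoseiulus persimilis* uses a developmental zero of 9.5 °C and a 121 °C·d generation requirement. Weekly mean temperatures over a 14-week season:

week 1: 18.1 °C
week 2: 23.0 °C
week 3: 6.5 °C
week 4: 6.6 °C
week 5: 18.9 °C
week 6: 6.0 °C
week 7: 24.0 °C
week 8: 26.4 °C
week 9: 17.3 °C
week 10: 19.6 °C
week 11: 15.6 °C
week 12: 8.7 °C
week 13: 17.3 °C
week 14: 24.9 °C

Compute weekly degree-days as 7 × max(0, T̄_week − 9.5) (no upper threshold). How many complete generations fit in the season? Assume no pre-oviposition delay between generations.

6 generations

Weekly DD (7 × max(0, T̄ − 9.5)): 60.2, 94.5, 0.0, 0.0, 65.8, 0.0, 101.5, 118.3, 54.6, 70.7, 42.7, 0.0, 54.6, 107.8.
Season total = 770.7 DD.
Complete generations = ⌊770.7 / 121⌋ = 6.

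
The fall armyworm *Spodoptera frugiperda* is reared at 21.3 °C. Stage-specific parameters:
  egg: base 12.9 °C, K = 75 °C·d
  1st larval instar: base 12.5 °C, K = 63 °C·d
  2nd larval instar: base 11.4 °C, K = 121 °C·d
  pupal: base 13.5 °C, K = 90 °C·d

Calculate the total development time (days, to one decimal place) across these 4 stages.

egg: 75 / (21.3 − 12.9) = 75 / 8.4 = 8.929 d.
1st larval instar: 63 / (21.3 − 12.5) = 63 / 8.8 = 7.159 d.
2nd larval instar: 121 / (21.3 − 11.4) = 121 / 9.9 = 12.222 d.
pupal: 90 / (21.3 − 13.5) = 90 / 7.8 = 11.538 d.
Sum = 39.848 ≈ 39.8 days.

39.8 days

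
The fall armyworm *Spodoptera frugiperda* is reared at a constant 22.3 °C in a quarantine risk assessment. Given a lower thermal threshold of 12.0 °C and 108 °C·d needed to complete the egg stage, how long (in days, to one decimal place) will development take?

Daily accumulation = 22.3 − 12.0 = 10.3 DD/day.
Duration = 108 / 10.3 = 10.485 ≈ 10.5 days.

10.5 days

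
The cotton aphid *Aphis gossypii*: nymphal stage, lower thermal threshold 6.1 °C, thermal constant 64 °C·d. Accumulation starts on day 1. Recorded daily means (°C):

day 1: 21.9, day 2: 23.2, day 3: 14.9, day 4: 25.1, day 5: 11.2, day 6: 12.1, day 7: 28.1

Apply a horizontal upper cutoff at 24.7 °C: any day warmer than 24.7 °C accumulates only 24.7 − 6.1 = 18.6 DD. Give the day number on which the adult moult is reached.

Daily DD above 6.1 °C (capped at 18.6): 15.8, 17.1, 8.8, 18.6, 5.1, 6.0, 18.6.
Cumulative: 15.8, 32.9, 41.7, 60.3, 65.4, 71.4, 90.0.
The total first reaches 64 DD on day 5.

day 5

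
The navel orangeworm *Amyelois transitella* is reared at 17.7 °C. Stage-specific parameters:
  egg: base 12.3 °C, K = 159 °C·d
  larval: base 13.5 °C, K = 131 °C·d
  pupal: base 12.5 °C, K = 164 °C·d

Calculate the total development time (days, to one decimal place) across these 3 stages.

egg: 159 / (17.7 − 12.3) = 159 / 5.4 = 29.444 d.
larval: 131 / (17.7 − 13.5) = 131 / 4.2 = 31.190 d.
pupal: 164 / (17.7 − 12.5) = 164 / 5.2 = 31.538 d.
Sum = 92.173 ≈ 92.2 days.

92.2 days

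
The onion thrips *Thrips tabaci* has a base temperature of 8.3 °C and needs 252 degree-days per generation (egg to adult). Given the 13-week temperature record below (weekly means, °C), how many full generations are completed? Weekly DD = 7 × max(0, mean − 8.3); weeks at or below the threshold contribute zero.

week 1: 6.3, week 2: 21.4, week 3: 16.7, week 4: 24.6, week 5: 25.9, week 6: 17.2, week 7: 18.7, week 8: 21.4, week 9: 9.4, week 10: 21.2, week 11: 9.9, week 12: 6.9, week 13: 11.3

Weekly DD (7 × max(0, T̄ − 8.3)): 0.0, 91.7, 58.8, 114.1, 123.2, 62.3, 72.8, 91.7, 7.7, 90.3, 11.2, 0.0, 21.0.
Season total = 744.8 DD.
Complete generations = ⌊744.8 / 252⌋ = 2.

2 generations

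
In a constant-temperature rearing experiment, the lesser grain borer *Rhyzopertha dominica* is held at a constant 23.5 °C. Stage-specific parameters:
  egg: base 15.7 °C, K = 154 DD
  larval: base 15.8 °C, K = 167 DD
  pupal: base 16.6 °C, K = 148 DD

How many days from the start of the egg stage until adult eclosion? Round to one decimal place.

62.9 days

egg: 154 / (23.5 − 15.7) = 154 / 7.8 = 19.744 d.
larval: 167 / (23.5 − 15.8) = 167 / 7.7 = 21.688 d.
pupal: 148 / (23.5 − 16.6) = 148 / 6.9 = 21.449 d.
Sum = 62.881 ≈ 62.9 days.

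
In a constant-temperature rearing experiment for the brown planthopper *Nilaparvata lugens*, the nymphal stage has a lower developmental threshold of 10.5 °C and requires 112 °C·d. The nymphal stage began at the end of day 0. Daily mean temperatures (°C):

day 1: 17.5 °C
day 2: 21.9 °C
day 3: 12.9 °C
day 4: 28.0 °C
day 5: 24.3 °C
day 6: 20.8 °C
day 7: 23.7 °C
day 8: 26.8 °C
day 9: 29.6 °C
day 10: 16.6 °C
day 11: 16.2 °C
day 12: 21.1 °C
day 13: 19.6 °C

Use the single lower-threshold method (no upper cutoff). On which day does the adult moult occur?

day 10

Daily DD above 10.5 °C: 7.0, 11.4, 2.4, 17.5, 13.8, 10.3, 13.2, 16.3, 19.1, 6.1, 5.7, 10.6, 9.1.
Cumulative: 7.0, 18.4, 20.8, 38.3, 52.1, 62.4, 75.6, 91.9, 111.0, 117.1, 122.8, 133.4, 142.5.
The total first reaches 112 DD on day 10.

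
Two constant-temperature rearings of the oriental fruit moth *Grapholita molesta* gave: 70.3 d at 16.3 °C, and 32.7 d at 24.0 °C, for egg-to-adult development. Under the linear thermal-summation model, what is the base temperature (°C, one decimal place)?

Under the model K = D·(T − T_b), so D₁·(T₁ − T_b) = D₂·(T₂ − T_b).
70.3·(16.3 − T_b) = 32.7·(24.0 − T_b)
T_b = (70.3·16.3 − 32.7·24.0) / (70.3 − 32.7) = 361.09 / 37.6 = 9.603 °C ≈ 9.6 °C.

9.6 °C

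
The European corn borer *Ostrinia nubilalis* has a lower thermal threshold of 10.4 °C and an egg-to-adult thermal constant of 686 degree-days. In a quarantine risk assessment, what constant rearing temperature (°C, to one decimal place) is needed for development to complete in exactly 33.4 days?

30.9 °C

Required daily accumulation = 686 / 33.4 = 20.539 DD/day.
T = T_base + 20.539 = 10.4 + 20.539 = 30.939 ≈ 30.9 °C.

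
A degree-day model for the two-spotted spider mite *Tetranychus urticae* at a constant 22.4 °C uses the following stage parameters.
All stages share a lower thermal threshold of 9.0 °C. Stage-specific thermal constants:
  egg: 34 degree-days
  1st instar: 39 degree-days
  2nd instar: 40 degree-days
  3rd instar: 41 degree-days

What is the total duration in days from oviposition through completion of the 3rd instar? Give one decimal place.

Daily accumulation at 22.4 °C = 22.4 − 9.0 = 13.4 DD/day.
Total K = 34 + 39 + 40 + 41 = 154 DD.
Total duration = 154 / 13.4 = 11.493 ≈ 11.5 days.

11.5 days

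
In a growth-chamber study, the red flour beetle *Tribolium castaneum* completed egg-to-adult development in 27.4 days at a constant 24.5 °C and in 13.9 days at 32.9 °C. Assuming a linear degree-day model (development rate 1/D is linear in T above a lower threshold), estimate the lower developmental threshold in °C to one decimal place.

Under the model K = D·(T − T_b), so D₁·(T₁ − T_b) = D₂·(T₂ − T_b).
27.4·(24.5 − T_b) = 13.9·(32.9 − T_b)
T_b = (27.4·24.5 − 13.9·32.9) / (27.4 − 13.9) = 213.99 / 13.5 = 15.851 °C ≈ 15.9 °C.

15.9 °C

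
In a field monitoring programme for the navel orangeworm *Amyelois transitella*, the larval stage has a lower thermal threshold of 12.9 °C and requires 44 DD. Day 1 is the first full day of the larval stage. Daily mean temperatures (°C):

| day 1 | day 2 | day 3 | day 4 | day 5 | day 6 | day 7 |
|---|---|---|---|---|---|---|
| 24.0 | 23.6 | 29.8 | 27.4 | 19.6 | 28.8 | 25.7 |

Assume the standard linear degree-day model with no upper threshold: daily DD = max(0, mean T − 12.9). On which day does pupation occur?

Daily DD above 12.9 °C: 11.1, 10.7, 16.9, 14.5, 6.7, 15.9, 12.8.
Cumulative: 11.1, 21.8, 38.7, 53.2, 59.9, 75.8, 88.6.
The total first reaches 44 DD on day 4.

day 4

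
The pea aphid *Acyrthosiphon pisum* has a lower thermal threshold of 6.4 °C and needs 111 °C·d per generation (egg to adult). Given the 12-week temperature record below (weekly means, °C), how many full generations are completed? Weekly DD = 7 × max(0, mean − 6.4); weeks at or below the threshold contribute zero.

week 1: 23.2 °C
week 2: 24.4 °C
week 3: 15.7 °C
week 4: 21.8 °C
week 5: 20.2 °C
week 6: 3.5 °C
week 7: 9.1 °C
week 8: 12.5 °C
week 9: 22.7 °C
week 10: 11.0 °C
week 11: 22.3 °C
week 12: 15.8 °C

8 generations

Weekly DD (7 × max(0, T̄ − 6.4)): 117.6, 126.0, 65.1, 107.8, 96.6, 0.0, 18.9, 42.7, 114.1, 32.2, 111.3, 65.8.
Season total = 898.1 DD.
Complete generations = ⌊898.1 / 111⌋ = 8.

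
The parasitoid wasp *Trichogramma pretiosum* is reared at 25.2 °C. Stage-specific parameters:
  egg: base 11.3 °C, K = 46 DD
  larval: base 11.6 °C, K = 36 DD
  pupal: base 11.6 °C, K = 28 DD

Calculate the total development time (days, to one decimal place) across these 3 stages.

egg: 46 / (25.2 − 11.3) = 46 / 13.9 = 3.309 d.
larval: 36 / (25.2 − 11.6) = 36 / 13.6 = 2.647 d.
pupal: 28 / (25.2 − 11.6) = 28 / 13.6 = 2.059 d.
Sum = 8.015 ≈ 8.0 days.

8.0 days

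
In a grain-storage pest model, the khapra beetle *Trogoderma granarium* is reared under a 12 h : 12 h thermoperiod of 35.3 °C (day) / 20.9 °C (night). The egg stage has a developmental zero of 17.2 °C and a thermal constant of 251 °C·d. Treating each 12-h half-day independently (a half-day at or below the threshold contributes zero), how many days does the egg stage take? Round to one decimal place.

Day half: max(0, 35.3 − 17.2) × 0.5 = 18.1 × 0.5 = 9.05 DD.
Night half: max(0, 20.9 − 17.2) × 0.5 = 3.7 × 0.5 = 1.85 DD.
Per 24 h: 10.90 DD/day.
Duration = 251 / 10.90 = 23.028 ≈ 23.0 days.

23.0 days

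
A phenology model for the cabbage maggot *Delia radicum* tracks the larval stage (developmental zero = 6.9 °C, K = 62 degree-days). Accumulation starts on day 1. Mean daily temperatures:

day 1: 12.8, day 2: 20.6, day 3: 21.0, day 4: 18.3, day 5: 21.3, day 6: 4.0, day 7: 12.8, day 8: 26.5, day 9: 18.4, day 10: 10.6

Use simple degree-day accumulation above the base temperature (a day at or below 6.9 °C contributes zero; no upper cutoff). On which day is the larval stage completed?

day 7

Daily DD above 6.9 °C: 5.9, 13.7, 14.1, 11.4, 14.4, 0.0, 5.9, 19.6, 11.5, 3.7.
Cumulative: 5.9, 19.6, 33.7, 45.1, 59.5, 59.5, 65.4, 85.0, 96.5, 100.2.
The total first reaches 62 DD on day 7.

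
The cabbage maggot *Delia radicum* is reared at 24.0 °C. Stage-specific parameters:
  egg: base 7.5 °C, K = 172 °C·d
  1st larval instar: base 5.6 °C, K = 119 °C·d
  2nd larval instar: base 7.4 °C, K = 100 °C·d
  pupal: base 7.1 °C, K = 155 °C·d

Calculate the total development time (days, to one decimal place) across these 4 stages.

32.1 days

egg: 172 / (24.0 − 7.5) = 172 / 16.5 = 10.424 d.
1st larval instar: 119 / (24.0 − 5.6) = 119 / 18.4 = 6.467 d.
2nd larval instar: 100 / (24.0 − 7.4) = 100 / 16.6 = 6.024 d.
pupal: 155 / (24.0 − 7.1) = 155 / 16.9 = 9.172 d.
Sum = 32.087 ≈ 32.1 days.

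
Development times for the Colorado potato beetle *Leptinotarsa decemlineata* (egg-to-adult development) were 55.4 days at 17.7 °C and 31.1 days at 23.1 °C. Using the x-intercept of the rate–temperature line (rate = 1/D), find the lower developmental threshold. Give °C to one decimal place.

10.8 °C

Linear rate model ⇒ the product D·(T − T_b) is constant across temperatures.
55.4·(17.7 − T_b) = 31.1·(23.1 − T_b)
T_b = (55.4·17.7 − 31.1·23.1) / (55.4 − 31.1) = 262.17 / 24.3 = 10.789 °C ≈ 10.8 °C.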